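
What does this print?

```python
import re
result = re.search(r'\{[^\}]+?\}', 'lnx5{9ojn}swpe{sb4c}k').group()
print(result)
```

{9ojn}

The match spans [4:10] → '{9ojn}'.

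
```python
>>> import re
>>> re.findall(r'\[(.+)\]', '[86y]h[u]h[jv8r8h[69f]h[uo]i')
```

['86y]h[u]h[jv8r8h[69f]h[uo']

Matches: at [0:27] match '[86y]h[u]h[jv8r8h[69f]h[uo]', group 1 = '86y]h[u]h[jv8r8h[69f]h[uo'.
Because there's exactly one group, `findall` drops the full match and keeps group 1 from the one hit.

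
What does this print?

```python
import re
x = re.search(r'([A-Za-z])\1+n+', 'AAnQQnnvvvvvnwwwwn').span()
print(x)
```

The backreference `\1` re-matches whatever the first group consumed, character for character.
The match spans [0:3] → 'AAn'.

(0, 3)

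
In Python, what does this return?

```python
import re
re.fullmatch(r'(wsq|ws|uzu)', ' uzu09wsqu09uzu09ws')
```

`re.fullmatch` is like wrapping the pattern in `^…$` (in single-line mode).
Here the pattern can't cover the whole string, so the call returns None.

None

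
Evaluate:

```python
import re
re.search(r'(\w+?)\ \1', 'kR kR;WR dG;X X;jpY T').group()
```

'kR kR'

After group 1 captures some text, `\1` only succeeds where that same text appears again.
Unlike `match`, `search` isn't anchored — it looks for the pattern anywhere in the string.
The match spans [0:5] → 'kR kR'.
Captured: group 1 = 'kR'.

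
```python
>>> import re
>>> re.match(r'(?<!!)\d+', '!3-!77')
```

`re.match` won't scan ahead — the pattern has to work from the very first character.
Here the pattern fails at index 0, so the call returns None.

None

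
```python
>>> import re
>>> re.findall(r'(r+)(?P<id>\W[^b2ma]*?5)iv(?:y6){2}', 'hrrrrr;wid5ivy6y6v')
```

[('rrrrr', ';wid5')]

The pattern matches one or more of a literal 'r' (captured); then a non-word character, then zero or more of any character except [b2ma] (lazy), then the literal '5' (captured as 'id'); then the literal 'iv', then the literal 'y6' repeated 2 times.
Matches: at [1:17] match 'rrrrr;wid5ivy6y6', groups = ('rrrrr', ';wid5').
2 groups means the one result is a tuple of 2 captured strings — 1 here.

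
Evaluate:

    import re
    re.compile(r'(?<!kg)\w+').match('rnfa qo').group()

'rnfa'

Because the assertion is negative and zero-width, positions next to the forbidden text are skipped.
`match` is anchored at position 0; if the pattern doesn't fit there, it returns None.
The match spans [0:4] → 'rnfa'.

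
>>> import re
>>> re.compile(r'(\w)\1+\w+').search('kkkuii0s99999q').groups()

('k',)

The match spans [0:14] → 'kkkuii0s99999q'.
Captured: group 1 = 'k'.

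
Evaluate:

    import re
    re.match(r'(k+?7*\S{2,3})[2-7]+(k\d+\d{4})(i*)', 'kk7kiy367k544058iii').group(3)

'iii'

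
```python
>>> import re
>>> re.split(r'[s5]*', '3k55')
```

['', '3', 'k', '', '']

`split` removes every match and returns the 5 fragments in between.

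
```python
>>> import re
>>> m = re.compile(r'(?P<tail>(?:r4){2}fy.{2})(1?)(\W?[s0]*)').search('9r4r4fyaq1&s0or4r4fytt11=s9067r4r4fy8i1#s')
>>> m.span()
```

(1, 13)

The match spans [1:13] → 'r4r4fyaq1&s0'.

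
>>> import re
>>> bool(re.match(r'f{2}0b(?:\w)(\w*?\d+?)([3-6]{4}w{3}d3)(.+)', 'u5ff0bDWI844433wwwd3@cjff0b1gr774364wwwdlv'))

False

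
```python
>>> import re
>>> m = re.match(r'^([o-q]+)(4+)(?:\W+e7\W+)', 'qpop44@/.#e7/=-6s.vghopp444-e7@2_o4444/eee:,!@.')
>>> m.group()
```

'qpop44@/.#e7/=-'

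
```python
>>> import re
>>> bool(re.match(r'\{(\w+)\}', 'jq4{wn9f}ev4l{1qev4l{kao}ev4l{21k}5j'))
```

False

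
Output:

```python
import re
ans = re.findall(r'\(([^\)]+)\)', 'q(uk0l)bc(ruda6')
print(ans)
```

With a single group, `findall` returns only what that group captured — 1 item.

['uk0l']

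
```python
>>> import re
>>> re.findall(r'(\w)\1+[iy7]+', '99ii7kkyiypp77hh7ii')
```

After group 1 captures some text, `\1` only succeeds where that same text appears again.
Walking the string: at [0:5] match '99ii7', group 1 = '9'; at [5:10] match 'kkyiy', group 1 = 'k'; at [10:14] match 'pp77', group 1 = 'p'; at [14:19] match 'hh7ii', group 1 = 'h'.
One capturing group, so `findall` returns just the captured substring from each match — 4 in all.

['9', 'k', 'p', 'h']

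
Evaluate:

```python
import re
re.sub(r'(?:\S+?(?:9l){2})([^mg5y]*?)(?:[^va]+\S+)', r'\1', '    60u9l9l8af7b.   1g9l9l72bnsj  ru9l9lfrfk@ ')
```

Because the quantifier is non-greedy, it stops expanding at the earliest point where the rest of the pattern can succeed.
Each match is replaced using the text its own group 1 captured.

'        '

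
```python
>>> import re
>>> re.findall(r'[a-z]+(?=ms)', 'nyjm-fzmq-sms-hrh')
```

The positive lookaround only admits positions where the adjacent text matches; those characters stay outside the span.
With no groups in the pattern, `findall` gives back each whole match — 1 here.

['s']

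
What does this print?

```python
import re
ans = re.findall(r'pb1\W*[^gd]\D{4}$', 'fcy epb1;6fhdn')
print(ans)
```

['pb1;6fhdn']

No capturing groups, so `findall` returns the 1 full match string.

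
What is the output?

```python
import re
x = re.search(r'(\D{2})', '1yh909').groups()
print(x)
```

('yh',)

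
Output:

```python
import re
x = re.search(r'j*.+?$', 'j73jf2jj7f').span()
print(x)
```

(0, 10)

This matches zero or more of a literal 'j'; then one or more of any character (lazy); then anchored at the end.
Unlike `match`, `search` isn't anchored — it looks for the pattern anywhere in the string.
The match spans [0:10] → 'j73jf2jj7f'.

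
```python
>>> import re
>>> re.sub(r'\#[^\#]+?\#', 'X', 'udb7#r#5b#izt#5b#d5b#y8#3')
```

'udb7X5bX5bXy8#3'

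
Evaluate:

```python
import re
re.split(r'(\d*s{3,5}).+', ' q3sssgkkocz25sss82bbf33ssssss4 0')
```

`re.split` interleaves the captured-group text with the surrounding fragments.

[' q', '3sss', '']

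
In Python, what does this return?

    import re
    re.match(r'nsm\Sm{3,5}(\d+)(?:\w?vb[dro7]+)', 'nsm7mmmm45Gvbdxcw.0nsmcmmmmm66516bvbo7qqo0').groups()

('45',)

This matches the literal 'nsm', then a non-whitespace character, then 3 to 5 of the literal 'm'; then one or more of a digit (captured); then optionally a word character, then the literal 'vb', then one or more of one of [dro7] (non-capturing group).
`re.match` won't scan ahead — the pattern has to work from the very first character.
The match spans [0:14] → 'nsm7mmmm45Gvbd'.
Captured: group 1 = '45'.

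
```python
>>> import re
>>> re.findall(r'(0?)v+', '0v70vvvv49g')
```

The pattern matches optionally a literal '0' (captured); then one or more of a literal 'v'.
Because there's exactly one group, `findall` drops the full match and keeps group 1 from each hit.

['0', '0']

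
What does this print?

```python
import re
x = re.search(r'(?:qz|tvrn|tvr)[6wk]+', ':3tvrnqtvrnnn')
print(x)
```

Here nothing in the string fits, so the call returns None.

None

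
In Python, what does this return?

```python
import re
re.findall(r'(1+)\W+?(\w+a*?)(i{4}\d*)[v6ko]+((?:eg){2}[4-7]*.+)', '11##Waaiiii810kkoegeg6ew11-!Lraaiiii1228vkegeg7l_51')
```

This matches one or more of a literal '1' (captured); then one or more of a non-word character (lazy); then one or more of a word character, then zero or more of a literal 'a' (lazy) (captured); then exactly 4 of a literal 'i', then zero or more of a digit (captured); then one or more of one of [v6ko]; then the literal 'eg' repeated 2 times, then zero or more of a character in [4-7], then one or more of any character (captured).
Scanning left to right: at [0:51] match '11##Waaiiii810kkoegeg6ew11-!Lraaiiii1228vkegeg7l_51', groups = ('11', 'Waa', 'iiii810', 'egeg6ew11-!Lraaiiii1228vkegeg7l_51').
Multiple groups make `findall` return tuples — one 4-tuple for the one match.

[('11', 'Waa', 'iiii810', 'egeg6ew11-!Lraaiiii1228vkegeg7l_51')]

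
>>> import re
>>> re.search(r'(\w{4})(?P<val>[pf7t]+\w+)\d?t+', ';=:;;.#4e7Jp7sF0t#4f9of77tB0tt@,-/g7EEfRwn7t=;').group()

'4e7Jp7sF0t'

This matches exactly 4 of a word character (captured); then one or more of one of [pf7t], then one or more of a word character (captured as 'val'); then optionally a digit, then one or more of a literal 't'.
`search` walks the string left to right and returns the first match it finds.
The match spans [7:17] → '4e7Jp7sF0t'.
Captured: group 1 = '4e7J', group 2 = 'p7sF0'.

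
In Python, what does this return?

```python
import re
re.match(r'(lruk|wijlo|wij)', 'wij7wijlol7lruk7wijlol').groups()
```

('wij',)

The match spans [0:3] → 'wij'.
Captured: group 1 = 'wij'.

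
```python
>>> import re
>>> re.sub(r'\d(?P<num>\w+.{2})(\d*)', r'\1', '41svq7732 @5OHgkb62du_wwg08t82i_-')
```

'1svq7732 @OHgkb2du_wwg08t82i_-'

This matches a digit; then one or more of a word character, then exactly 2 of any character (captured as 'num'); then zero or more of a digit (captured).
Matches: at [0:12] → '41svq7732 @5'; at [17:33] → '62du_wwg08t82i_-'.
`\1` in the replacement pulls in group 1's text for each match.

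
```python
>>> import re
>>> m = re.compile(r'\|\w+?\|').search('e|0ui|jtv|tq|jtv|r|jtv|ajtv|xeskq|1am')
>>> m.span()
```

(1, 6)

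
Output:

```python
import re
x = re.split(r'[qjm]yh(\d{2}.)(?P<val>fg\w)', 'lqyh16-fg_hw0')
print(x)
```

The pattern matches one of [qjm], then the literal 'yh'; then exactly 2 of a digit, then any character (captured); then the literal 'fg', then a word character (captured as 'val').
Matches to split on: at [1:10] → 'qyh16-fg_'.
The group in the pattern means `split` returns the separators' captures alongside the pieces.

['l', '16-', 'fg_', 'hw0']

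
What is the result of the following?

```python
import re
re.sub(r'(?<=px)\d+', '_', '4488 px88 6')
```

The `(?=…)`/`(?<=…)` assertion just peeks at neighbouring text; it doesn't advance the match position.
Matches: at [7:9] → '88'.
Every occurrence is swapped for '_'.

'4488 px_ 6'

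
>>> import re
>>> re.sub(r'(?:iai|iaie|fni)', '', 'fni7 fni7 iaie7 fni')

`|` is ordered: at each position the engine commits to the first alternative that works.
Matches: at [0:3] → 'fni'; at [5:8] → 'fni'; at [10:13] → 'iai'; at [16:19] → 'fni'.
`sub` substitutes '' at each match site.

'7 7 e7 '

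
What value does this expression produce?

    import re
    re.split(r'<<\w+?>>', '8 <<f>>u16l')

Matches to split on: at [2:7] → '<<f>>'.
The string is cut at each match, leaving 2 pieces.

['8 ', 'u16l']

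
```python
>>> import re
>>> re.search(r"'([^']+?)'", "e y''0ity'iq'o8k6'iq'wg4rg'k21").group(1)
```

'0ity'

The match spans [4:10] → "'0ity'".
Captured: group 1 = '0ity'.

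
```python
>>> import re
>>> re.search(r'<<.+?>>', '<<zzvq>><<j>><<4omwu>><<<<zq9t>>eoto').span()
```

(0, 8)

Lazy quantifiers expand one character at a time until the remainder of the pattern can match.
`re.search` tries every starting position until one works.
The match spans [0:8] → '<<zzvq>>'.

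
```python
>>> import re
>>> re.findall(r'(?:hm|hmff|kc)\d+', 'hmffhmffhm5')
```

Scanning left to right: at [8:11] → 'hm5'.
Since nothing is captured, `findall` lists the 1 matched substring directly.

['hm5']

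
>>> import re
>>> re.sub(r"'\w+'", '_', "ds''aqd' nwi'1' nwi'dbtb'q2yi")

"ds'_ nwi_ nwi_q2yi"

Every occurrence is swapped for '_'.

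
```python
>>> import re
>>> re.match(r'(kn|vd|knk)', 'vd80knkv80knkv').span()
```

(0, 2)

`re.match` won't scan ahead — the pattern has to work from the very first character.
The match spans [0:2] → 'vd'.
Captured: group 1 = 'vd'.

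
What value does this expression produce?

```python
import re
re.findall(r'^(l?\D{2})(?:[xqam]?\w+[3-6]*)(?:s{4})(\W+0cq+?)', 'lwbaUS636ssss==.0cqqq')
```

[('lwb', '==.0cq')]

Multiple groups make `findall` return tuples — one 2-tuple for the one match.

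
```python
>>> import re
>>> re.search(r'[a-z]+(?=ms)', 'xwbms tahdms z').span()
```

The `(?=…)`/`(?<=…)` assertion just peeks at neighbouring text; it doesn't advance the match position.
Unlike `match`, `search` isn't anchored — it looks for the pattern anywhere in the string.
The match spans [0:3] → 'xwb'.

(0, 3)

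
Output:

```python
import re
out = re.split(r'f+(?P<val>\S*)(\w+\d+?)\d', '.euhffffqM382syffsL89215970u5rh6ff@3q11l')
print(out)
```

This matches one or more of a literal 'f'; then zero or more of a non-whitespace character (captured as 'val'); then one or more of a word character, then one or more of a digit (lazy) (captured); then a digit.
Matches to split on: at [4:39] → 'ffffqM382syffsL89215970u5rh6ff@3q11'.
With a capturing group present, the delimiter's captured portion is kept in the result list.

['.euh', 'qM382syffsL89215970u5rh6ff@3', 'q1', 'l']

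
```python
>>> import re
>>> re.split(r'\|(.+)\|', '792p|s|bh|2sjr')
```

['792p', 's|bh', '2sjr']

Matches to split on: at [4:10] → '|s|bh|'.
Because the pattern has a capturing group, `split` also inserts each captured text between the pieces.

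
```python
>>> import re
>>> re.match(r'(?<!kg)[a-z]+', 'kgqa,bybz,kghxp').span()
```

`match` is anchored at position 0; if the pattern doesn't fit there, it returns None.
The match spans [0:4] → 'kgqa'.

(0, 4)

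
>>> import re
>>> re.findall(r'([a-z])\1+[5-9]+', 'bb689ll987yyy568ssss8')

`\1` has to match the exact text group 1 already captured.
Because there's exactly one group, `findall` drops the full match and keeps group 1 from each hit.

['b', 'l', 'y', 's']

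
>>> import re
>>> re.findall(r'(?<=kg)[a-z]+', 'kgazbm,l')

The lookaround is zero-width — it requires the adjacent text to match without consuming it, so the asserted text isn't part of the match.
Walking the string: at [2:6] → 'azbm'.
`findall` yields the raw match text (1 of them) because the pattern has no groups.

['azbm']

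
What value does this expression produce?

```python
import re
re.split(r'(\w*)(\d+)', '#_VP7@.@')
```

['#', '_VP', '7', '@.@']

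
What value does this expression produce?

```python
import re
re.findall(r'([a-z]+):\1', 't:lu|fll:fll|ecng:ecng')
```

['fll', 'ecng']

A backreference is literal: `\1` must see the identical characters the first group matched.
`findall` collects group 1 from each match (2 total).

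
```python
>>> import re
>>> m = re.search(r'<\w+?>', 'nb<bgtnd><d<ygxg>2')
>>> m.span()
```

Unlike `match`, `search` isn't anchored — it looks for the pattern anywhere in the string.
The match spans [2:9] → '<bgtnd>'.

(2, 9)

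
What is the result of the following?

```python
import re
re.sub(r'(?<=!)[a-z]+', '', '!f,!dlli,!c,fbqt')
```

Because the assertion is zero-width, the text it checks is not consumed and won't appear in the result.
Matches: at [1:2] → 'f'; at [4:8] → 'dlli'; at [10:11] → 'c'.
Every occurrence is swapped for ''.

'!,!,!,fbqt'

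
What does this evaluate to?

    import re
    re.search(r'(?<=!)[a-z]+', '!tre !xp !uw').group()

The `(?=…)`/`(?<=…)` assertion just peeks at neighbouring text; it doesn't advance the match position.
The match spans [1:4] → 'tre'.

'tre'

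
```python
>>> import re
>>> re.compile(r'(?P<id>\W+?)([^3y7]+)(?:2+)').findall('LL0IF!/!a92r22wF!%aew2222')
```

[('!', '/!a92r22wF!%aew222')]

The pattern matches one or more of a non-word character (lazy) (captured as 'id'); then one or more of any character except [3y7] (captured); then one or more of a literal '2' (non-capturing group).
Lazy quantifiers expand one character at a time until the remainder of the pattern can match.
Matches: at [5:25] match '!/!a92r22wF!%aew2222', groups = ('!', '/!a92r22wF!%aew222').
Multiple groups make `findall` return tuples — one 2-tuple for the one match.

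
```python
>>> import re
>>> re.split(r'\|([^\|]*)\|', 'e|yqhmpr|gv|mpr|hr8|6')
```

Matches to split on: at [1:9] → '|yqhmpr|'; at [11:16] → '|mpr|'.
Because the pattern has a capturing group, `split` also inserts each captured text between the pieces.

['e', 'yqhmpr', 'gv', 'mpr', 'hr8|6']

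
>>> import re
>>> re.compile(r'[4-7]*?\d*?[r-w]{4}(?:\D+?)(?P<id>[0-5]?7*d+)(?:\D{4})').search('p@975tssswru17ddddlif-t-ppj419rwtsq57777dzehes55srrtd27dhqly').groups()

The pattern matches zero or more of a character in [4-7] (lazy), then zero or more of a digit (lazy), then exactly 4 of a character in [r-w]; then one or more of a non-digit (lazy) (non-capturing group); then optionally a character in [0-5], then zero or more of a literal '7', then one or more of the literal 'd' (captured as 'id'); then exactly 4 of a non-digit (non-capturing group).
`re.search` tries every starting position until one works.
The match spans [2:22] → '975tssswru17ddddlif-'.
Captured: group 1 = '17dddd'.

('17dddd',)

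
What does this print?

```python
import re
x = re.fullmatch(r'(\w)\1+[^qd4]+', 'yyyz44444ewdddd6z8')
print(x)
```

None

`re.fullmatch` is like wrapping the pattern in `^…$` (in single-line mode).
Here the string isn't matched end-to-end, so the call returns None.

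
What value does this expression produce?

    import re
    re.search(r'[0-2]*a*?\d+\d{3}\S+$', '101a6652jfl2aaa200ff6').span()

This matches zero or more of a character in [0-2], then zero or more of a literal 'a' (lazy); then one or more of a digit; then exactly 3 of a digit, then one or more of a non-whitespace character; then anchored at the end.
`re.search` scans for the first position where the pattern succeeds.
The match spans [0:21] → '101a6652jfl2aaa200ff6'.

(0, 21)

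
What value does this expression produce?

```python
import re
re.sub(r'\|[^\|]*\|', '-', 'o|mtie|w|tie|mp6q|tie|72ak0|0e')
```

Each match is replaced by '-'.

'o-w-mp6q-72ak0|0e'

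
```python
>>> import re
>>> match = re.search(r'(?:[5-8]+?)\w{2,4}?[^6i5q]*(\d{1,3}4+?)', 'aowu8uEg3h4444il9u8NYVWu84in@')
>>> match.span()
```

(4, 14)

This matches one or more of a character in [5-8] (lazy) (non-capturing group); then 2 to 4 of a word character (lazy), then zero or more of any character except [6i5q]; then 1 to 3 of a digit, then one or more of the literal '4' (lazy) (captured).
The match spans [4:14] → '8uEg3h4444'.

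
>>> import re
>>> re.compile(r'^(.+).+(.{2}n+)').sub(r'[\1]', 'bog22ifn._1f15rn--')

The pattern matches anchored at the start of the string; then one or more of any character (captured); then one or more of any character; then exactly 2 of any character, then one or more of a literal 'n' (captured).
Matches: at [0:16] → 'bog22ifn._1f15rn'.
The replacement refers to a captured group, so each match is rewritten using its own captured text.

'[bog22ifn._1f]--'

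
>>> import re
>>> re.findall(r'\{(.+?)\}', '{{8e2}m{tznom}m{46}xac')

With the lazy modifier that quantifier settles for the fewest repetitions that let the rest of the pattern succeed (the atoms after it are unaffected and can still be greedy).
Walking the string: at [0:6] match '{{8e2}', group 1 = '{8e2'; at [7:14] match '{tznom}', group 1 = 'tznom'; at [15:19] match '{46}', group 1 = '46'.
One capturing group, so `findall` returns just the captured substring from each match — 3 in all.

['{8e2', 'tznom', '46']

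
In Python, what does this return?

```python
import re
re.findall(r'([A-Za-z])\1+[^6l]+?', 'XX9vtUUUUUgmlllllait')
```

['X', 'U', 'l']

`\1` is not a pattern — it's the concrete string captured by group 1, re-applied verbatim.
Walking the string: at [0:3] match 'XX9', group 1 = 'X'; at [5:11] match 'UUUUUg', group 1 = 'U'; at [12:18] match 'llllla', group 1 = 'l'.
Because there's exactly one group, `findall` drops the full match and keeps group 1 from each hit.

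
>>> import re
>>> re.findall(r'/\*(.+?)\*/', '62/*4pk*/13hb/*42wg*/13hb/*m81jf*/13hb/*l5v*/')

['4pk', '42wg', 'm81jf', 'l5v']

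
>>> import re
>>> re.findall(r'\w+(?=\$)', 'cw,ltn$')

['ltn']

Lookahead/lookbehind check context without consuming it, so the matched span excludes the asserted characters.
Since nothing is captured, `findall` lists the 1 matched substring directly.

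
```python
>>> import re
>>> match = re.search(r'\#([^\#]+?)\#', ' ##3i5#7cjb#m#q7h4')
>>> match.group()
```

The match spans [2:7] → '#3i5#'.

'#3i5#'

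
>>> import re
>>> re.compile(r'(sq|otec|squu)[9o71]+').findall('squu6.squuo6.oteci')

Scanning left to right: at [6:11] match 'squuo', group 1 = 'squu'.
`findall` collects group 1 from the one match (1 total).

['squu']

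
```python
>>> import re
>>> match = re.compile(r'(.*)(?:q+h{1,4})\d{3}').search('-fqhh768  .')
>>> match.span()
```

(0, 8)

Pattern: zero or more of any character (captured); then one or more of the literal 'q', then 1 to 4 of a literal 'h' (non-capturing group); then exactly 3 of a digit.
`re.search` tries every starting position until one works.
The match spans [0:8] → '-fqhh768'.
Captured: group 1 = '-f'.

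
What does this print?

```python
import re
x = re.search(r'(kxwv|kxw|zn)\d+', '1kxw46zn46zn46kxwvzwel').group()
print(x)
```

`re.search` tries every starting position until one works.
The match spans [1:6] → 'kxw46'.
Captured: group 1 = 'kxw'.

kxw46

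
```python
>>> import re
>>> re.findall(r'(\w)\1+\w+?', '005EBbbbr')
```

`\1` has to match the exact text group 1 already captured.
Scanning left to right: at [0:3] match '005', group 1 = '0'; at [5:9] match 'bbbr', group 1 = 'b'.
With a single group, `findall` returns only what that group captured — 2 items.

['0', 'b']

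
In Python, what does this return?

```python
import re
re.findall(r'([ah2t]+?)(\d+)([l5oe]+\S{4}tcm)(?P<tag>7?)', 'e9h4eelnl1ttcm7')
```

[('h', '4', 'eelnl1ttcm', '7')]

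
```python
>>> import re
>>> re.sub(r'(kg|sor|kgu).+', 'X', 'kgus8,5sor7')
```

'X'

Every occurrence is swapped for 'X'.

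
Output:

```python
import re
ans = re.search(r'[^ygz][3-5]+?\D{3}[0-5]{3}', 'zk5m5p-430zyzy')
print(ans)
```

None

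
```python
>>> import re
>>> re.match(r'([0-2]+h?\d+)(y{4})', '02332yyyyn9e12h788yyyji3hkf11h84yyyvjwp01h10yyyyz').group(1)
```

The match spans [0:9] → '02332yyyy'.
Captured: group 1 = '02332', group 2 = 'yyyy'.

'02332'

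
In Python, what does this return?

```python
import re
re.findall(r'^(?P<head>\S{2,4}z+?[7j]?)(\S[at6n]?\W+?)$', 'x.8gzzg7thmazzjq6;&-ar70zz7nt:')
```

[]

Pattern: anchored at the start of the string; then 2 to 4 of a non-whitespace character, then one or more of a literal 'z' (lazy), then optionally one of [7j] (captured as 'head'); then a non-whitespace character, then optionally one of [at6n], then one or more of a non-word character (lazy) (captured); then anchored at the end.
`findall` packs the 2 group values into a tuple for every match.
Nothing in the string satisfies the pattern, so the list is empty.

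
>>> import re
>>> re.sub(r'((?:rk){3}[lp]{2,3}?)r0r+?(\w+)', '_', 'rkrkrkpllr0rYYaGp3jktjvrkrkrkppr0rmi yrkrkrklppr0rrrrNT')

'_ y_'

This matches the literal 'rk' repeated 3 times, then 2 to 3 of one of [lp] (lazy) (captured); then the literal 'r0', then one or more of the literal 'r' (lazy); then one or more of a word character (captured).
`sub` substitutes '_' at each match site.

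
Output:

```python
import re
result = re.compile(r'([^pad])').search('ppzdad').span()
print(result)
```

(2, 3)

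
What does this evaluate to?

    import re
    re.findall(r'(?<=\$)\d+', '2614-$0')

['0']

The lookaround is zero-width — it requires the adjacent text to match without consuming it, so the asserted text isn't part of the match.
Walking the string: at [6:7] → '0'.
Since nothing is captured, `findall` lists the 1 matched substring directly.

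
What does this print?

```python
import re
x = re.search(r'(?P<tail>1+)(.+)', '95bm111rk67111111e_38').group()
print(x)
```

The match spans [4:21] → '111rk67111111e_38'.

111rk67111111e_38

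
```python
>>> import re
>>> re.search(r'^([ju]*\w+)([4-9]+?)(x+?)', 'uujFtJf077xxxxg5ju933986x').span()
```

This matches anchored at the start of the string; then zero or more of one of [ju], then one or more of a word character (captured); then one or more of a character in [4-9] (lazy) (captured); then one or more of a literal 'x' (lazy) (captured).
`search` walks the string left to right and returns the first match it finds.
The match spans [0:25] → 'uujFtJf077xxxxg5ju933986x'.
Captured: group 1 = 'uujFtJf077xxxxg5ju93398', group 2 = '6', group 3 = 'x'.

(0, 25)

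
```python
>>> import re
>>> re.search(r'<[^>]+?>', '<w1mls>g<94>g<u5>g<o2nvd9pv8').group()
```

'<w1mls>'

The match spans [0:7] → '<w1mls>'.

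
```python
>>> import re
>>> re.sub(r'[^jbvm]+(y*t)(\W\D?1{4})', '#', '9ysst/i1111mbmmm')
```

'#mbmmm'

Pattern: one or more of any character except [jbvm]; then zero or more of a literal 'y', then a literal 't' (captured); then a non-word character, then optionally a non-digit, then exactly 4 of the literal '1' (captured).
Matches: at [0:11] → '9ysst/i1111'.
Every occurrence is swapped for '#'.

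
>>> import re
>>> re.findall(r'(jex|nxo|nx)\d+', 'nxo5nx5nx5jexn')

Because there's exactly one group, `findall` drops the full match and keeps group 1 from each hit.

['nxo', 'nx', 'nx']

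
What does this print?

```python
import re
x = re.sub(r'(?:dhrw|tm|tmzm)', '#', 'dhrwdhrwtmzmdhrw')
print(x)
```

###zm#

Alternation tries branches left to right and keeps the first one that lets the overall match succeed at that position.
Matches: at [0:4] → 'dhrw'; at [4:8] → 'dhrw'; at [8:10] → 'tm'; at [12:16] → 'dhrw'.
Each match is replaced by '#'.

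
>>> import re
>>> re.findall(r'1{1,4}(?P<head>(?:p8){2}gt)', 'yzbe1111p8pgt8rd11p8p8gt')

['p8p8gt']

The pattern matches 1 to 4 of a literal '1'; then the literal 'p8' repeated 2 times, then the literal 'gt' (captured as 'head').
Because there's exactly one group, `findall` drops the full match and keeps group 1 from the one hit.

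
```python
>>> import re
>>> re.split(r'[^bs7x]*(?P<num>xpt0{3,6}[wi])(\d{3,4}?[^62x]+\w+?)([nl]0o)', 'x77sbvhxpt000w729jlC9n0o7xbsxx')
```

This matches zero or more of any character except [bs7x]; then the literal 'xpt', then 3 to 6 of a literal '0', then one of [wi] (captured as 'num'); then 3 to 4 of a digit (lazy), then one or more of any character except [62x], then one or more of a word character (lazy) (captured); then one of [nl], then the literal '0o' (captured).
Because the pattern has a capturing group, `split` also inserts each captured text between the pieces.

['x77sb', 'xpt000w', '729jlC9', 'n0o', '7xbsxx']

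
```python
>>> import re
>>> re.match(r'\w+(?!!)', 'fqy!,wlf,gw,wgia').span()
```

(0, 2)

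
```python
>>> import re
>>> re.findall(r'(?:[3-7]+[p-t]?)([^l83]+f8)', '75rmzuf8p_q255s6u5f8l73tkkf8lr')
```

['mzuf8', '6u5f8', 'kkf8']

This matches one or more of a character in [3-7], then optionally a character in [p-t] (non-capturing group); then one or more of any character except [l83], then the literal 'f8' (captured).
Matches: at [0:8] match '75rmzuf8', group 1 = 'mzuf8'; at [12:20] match '55s6u5f8', group 1 = '6u5f8'; at [21:28] match '73tkkf8', group 1 = 'kkf8'.
Because there's exactly one group, `findall` drops the full match and keeps group 1 from each hit.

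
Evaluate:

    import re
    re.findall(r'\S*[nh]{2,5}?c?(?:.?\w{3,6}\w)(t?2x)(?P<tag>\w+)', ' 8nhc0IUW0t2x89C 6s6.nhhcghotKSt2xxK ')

[('2x', '89C'), ('2x', 'xK')]

This matches zero or more of a non-whitespace character, then 2 to 5 of one of [nh] (lazy), then optionally a literal 'c'; then optionally any character, then 3 to 6 of a word character, then a word character (non-capturing group); then optionally the literal 't', then the literal '2x' (captured); then one or more of a word character (captured as 'tag').
Matches: at [1:16] match '8nhc0IUW0t2x89C', groups = ('2x', '89C'); at [17:36] match '6s6.nhhcghotKSt2xxK', groups = ('2x', 'xK').
Multiple groups make `findall` return tuples — one 2-tuple for each match.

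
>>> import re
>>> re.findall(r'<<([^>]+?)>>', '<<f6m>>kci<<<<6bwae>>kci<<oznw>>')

['f6m', '<<6bwae', 'oznw']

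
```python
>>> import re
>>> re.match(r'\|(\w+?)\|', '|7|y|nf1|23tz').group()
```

'|7|'

`re.match` only tries the pattern at the start of the string.
The match spans [0:3] → '|7|'.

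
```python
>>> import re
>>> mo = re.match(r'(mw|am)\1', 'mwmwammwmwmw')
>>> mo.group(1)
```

'mw'

The match spans [0:4] → 'mwmw'.
Captured: group 1 = 'mw'.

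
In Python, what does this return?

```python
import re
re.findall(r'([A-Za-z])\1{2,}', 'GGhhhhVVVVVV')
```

['h', 'V']

`\1` has to match the exact text group 1 already captured.
Walking the string: at [2:6] match 'hhhh', group 1 = 'h'; at [6:12] match 'VVVVVV', group 1 = 'V'.
With a single group, `findall` returns only what that group captured — 2 items.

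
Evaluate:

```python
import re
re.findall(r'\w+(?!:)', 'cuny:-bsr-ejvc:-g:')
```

Because the assertion is negative and zero-width, positions next to the forbidden text are skipped.
Matches: at [0:3] → 'cun'; at [6:9] → 'bsr'; at [10:13] → 'ejv'.
No capturing groups, so `findall` returns the 3 full match strings.

['cun', 'bsr', 'ejv']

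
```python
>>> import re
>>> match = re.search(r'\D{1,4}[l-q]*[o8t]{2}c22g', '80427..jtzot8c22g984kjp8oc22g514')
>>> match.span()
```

(6, 17)

The pattern matches 1 to 4 of a non-digit, then zero or more of a character in [l-q], then exactly 2 of one of [o8t]; then a literal 'c', then the literal '22g'.
`re.search` scans for the first position where the pattern succeeds.
The match spans [6:17] → '.jtzot8c22g'.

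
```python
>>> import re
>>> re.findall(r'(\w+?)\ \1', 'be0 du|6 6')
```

`\1` has to match the exact text group 1 already captured.
One capturing group, so `findall` returns just the captured substring from the one match — 1 in all.

['6']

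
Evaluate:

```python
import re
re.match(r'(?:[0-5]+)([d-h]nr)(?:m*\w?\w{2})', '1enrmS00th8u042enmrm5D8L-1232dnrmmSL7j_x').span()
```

Pattern: one or more of a character in [0-5] (non-capturing group); then a character in [d-h], then the literal 'nr' (captured); then zero or more of a literal 'm', then optionally a word character, then exactly 2 of a word character (non-capturing group).
`match` is anchored at position 0; if the pattern doesn't fit there, it returns None.
The match spans [0:8] → '1enrmS00'.
Captured: group 1 = 'enr'.

(0, 8)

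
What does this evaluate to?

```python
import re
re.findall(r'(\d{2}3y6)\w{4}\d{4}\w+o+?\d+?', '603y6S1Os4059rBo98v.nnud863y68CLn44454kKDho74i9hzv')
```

Pattern: exactly 2 of a digit, then the literal '3y6' (captured); then exactly 4 of a word character, then exactly 4 of a digit; then one or more of a word character; then one or more of a literal 'o' (lazy), then one or more of a digit (lazy).
One capturing group, so `findall` returns just the captured substring from each match — 2 in all.

['603y6', '863y6']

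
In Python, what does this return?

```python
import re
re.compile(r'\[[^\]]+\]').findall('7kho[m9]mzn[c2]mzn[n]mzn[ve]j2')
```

Matches: at [4:8] → '[m9]'; at [11:15] → '[c2]'; at [18:21] → '[n]'; at [24:28] → '[ve]'.
Since nothing is captured, `findall` lists the 4 matched substrings directly.

['[m9]', '[c2]', '[n]', '[ve]']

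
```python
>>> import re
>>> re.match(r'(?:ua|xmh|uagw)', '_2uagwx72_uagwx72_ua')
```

With `match`, the pattern is implicitly anchored at the beginning.
Here position 0 doesn't satisfy it, so the call returns None.

None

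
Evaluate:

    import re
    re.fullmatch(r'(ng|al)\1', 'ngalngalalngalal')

None

The backreference `\1` re-matches whatever the first group consumed, character for character.
`fullmatch` succeeds only if the pattern covers the string from start to end.
Here the string isn't matched end-to-end, so the call returns None.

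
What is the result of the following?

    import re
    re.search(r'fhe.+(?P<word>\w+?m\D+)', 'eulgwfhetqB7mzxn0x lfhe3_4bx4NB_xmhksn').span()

(5, 38)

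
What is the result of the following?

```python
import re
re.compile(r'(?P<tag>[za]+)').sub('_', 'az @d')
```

'_ @d'

This matches one or more of one of [za] (captured as 'tag').
Matches: at [0:2] → 'az'.
Every occurrence is swapped for '_'.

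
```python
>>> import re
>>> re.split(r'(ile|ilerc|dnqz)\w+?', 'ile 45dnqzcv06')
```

With a capturing group present, the delimiter's captured portion is kept in the result list.

['ile 45', 'dnqz', 'v06']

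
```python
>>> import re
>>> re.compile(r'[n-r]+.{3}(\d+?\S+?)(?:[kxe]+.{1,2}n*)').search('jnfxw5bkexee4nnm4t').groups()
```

('5b',)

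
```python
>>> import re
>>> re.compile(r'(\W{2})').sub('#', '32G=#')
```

'32G#'

The pattern matches exactly 2 of a non-word character (captured).
Matches: at [3:5] → '=#'.
Each match is replaced by '#'.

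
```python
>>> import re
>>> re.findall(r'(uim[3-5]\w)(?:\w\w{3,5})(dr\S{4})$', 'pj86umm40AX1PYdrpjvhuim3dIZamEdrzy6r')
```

The pattern matches the literal 'uim', then a character in [3-5], then a word character (captured); then a word character, then 3 to 5 of a word character (non-capturing group); then the literal 'dr', then exactly 4 of a non-whitespace character (captured); then anchored at the end.
Walking the string: at [20:36] match 'uim3dIZamEdrzy6r', groups = ('uim3d', 'drzy6r').
Multiple groups make `findall` return tuples — one 2-tuple for the one match.

[('uim3d', 'drzy6r')]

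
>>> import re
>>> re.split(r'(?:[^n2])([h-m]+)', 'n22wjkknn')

['n22', 'jkk', 'nn']

Pattern: any character except [n2] (non-capturing group); then one or more of a character in [h-m] (captured).
Matches to split on: at [3:7] → 'wjkk'.
`re.split` interleaves the captured-group text with the surrounding fragments.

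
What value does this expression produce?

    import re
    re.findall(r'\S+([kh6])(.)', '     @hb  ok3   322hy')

This matches one or more of a non-whitespace character; then one of [kh6] (captured); then any character (captured).
Scanning left to right: at [5:8] match '@hb', groups = ('h', 'b'); at [10:13] match 'ok3', groups = ('k', '3'); at [16:21] match '322hy', groups = ('h', 'y').
With 2 capturing groups, `findall` returns a 2-tuple per match.

[('h', 'b'), ('k', '3'), ('h', 'y')]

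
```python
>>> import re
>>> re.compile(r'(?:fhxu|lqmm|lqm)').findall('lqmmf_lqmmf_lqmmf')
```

['lqmm', 'lqmm', 'lqmm']

Alternation tries branches left to right and keeps the first one that lets the overall match succeed at that position.
Matches: at [0:4] → 'lqmm'; at [6:10] → 'lqmm'; at [12:16] → 'lqmm'.
No capturing groups, so `findall` returns the 3 full match strings.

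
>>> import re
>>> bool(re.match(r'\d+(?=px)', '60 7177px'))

False

The lookaround is zero-width — it requires the adjacent text to match without consuming it, so the asserted text isn't part of the match.
`match` is anchored at position 0; if the pattern doesn't fit there, it returns None.
Here the string doesn't start with a match, so the call returns None, and `bool(None)` is False.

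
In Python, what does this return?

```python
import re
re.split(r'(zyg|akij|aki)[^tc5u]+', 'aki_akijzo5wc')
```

The group in the pattern means `split` returns the separators' captures alongside the pieces.

['', 'aki', '5wc']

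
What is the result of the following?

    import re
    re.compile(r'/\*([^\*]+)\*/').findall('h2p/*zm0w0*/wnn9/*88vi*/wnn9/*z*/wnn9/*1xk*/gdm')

['zm0w0', '88vi', 'z', '1xk']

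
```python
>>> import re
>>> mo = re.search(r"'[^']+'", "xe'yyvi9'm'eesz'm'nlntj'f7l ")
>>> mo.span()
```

`search` walks the string left to right and returns the first match it finds.
The match spans [2:9] → "'yyvi9'".

(2, 9)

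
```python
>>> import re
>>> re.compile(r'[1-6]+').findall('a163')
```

['163']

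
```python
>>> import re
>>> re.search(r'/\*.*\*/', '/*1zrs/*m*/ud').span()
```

(0, 11)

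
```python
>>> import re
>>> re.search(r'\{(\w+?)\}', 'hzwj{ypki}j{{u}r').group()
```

'{ypki}'

The match spans [4:10] → '{ypki}'.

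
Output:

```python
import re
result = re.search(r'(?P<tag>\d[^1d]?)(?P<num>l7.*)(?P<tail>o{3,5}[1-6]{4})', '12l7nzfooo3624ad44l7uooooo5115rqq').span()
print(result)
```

The pattern matches a digit, then optionally any character except [1d] (captured as 'tag'); then the literal 'l7', then zero or more of any character (captured as 'num'); then 3 to 5 of the literal 'o', then exactly 4 of a character in [1-6] (captured as 'tail').
The match spans [0:30] → '12l7nzfooo3624ad44l7uooooo5115'.

(0, 30)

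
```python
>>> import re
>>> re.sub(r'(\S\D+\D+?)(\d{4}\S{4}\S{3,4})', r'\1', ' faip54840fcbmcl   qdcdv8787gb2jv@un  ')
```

' faip   qdcdv  '

This matches a non-whitespace character, then one or more of a non-digit, then one or more of a non-digit (lazy) (captured); then exactly 4 of a digit, then exactly 4 of a non-whitespace character, then 3 to 4 of a non-whitespace character (captured).
Matches: at [1:16] → 'faip54840fcbmcl'; at [19:36] → 'qdcdv8787gb2jv@un'.
Each match is replaced using the text its own group 1 captured.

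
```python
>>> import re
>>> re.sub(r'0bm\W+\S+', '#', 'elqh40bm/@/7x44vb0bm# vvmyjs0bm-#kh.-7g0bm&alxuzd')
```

Each match is replaced by '#'.

'elqh4# vvmyjs#'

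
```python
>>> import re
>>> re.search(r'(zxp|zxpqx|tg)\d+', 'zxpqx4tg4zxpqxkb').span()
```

(0, 6)

The match spans [0:6] → 'zxpqx4'.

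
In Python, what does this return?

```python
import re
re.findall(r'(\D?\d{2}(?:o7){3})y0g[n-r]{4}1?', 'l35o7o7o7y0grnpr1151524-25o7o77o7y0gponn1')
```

This matches optionally a non-digit, then exactly 2 of a digit, then the literal 'o7' repeated 3 times (captured); then the literal 'y0g', then exactly 4 of a character in [n-r], then optionally the literal '1'.
One capturing group, so `findall` returns just the captured substring from the one match — 1 in all.

['l35o7o7o7']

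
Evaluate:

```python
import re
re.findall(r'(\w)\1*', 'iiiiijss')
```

A backreference is literal: `\1` must see the identical characters the first group matched.
One capturing group, so `findall` returns just the captured substring from each match — 3 in all.

['i', 'j', 's']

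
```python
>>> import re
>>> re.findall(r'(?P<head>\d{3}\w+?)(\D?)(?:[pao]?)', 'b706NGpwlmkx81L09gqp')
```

[('706N', 'G')]

With the lazy modifier that quantifier settles for the fewest repetitions that let the rest of the pattern succeed (the atoms after it are unaffected and can still be greedy).
`findall` packs the 2 group values into a tuple for every match.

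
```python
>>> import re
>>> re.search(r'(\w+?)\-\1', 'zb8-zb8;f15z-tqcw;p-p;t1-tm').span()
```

`\1` is not a pattern — it's the concrete string captured by group 1, re-applied verbatim.
Unlike `match`, `search` isn't anchored — it looks for the pattern anywhere in the string.
The match spans [0:7] → 'zb8-zb8'.
Captured: group 1 = 'zb8'.

(0, 7)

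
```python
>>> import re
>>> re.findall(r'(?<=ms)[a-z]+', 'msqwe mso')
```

The positive lookaround only admits positions where the adjacent text matches; those characters stay outside the span.
Walking the string: at [2:5] → 'qwe'; at [8:9] → 'o'.
`findall` yields the raw match text (2 of them) because the pattern has no groups.

['qwe', 'o']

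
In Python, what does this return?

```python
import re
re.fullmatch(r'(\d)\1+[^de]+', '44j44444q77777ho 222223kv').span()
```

(0, 25)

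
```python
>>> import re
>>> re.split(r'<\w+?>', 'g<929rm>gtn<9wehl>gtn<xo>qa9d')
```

['g', 'gtn', 'gtn', 'qa9d']

Each match becomes a cut point; 4 segments remain.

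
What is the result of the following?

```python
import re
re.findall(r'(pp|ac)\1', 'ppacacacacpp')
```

['ac', 'ac']

The backreference `\1` re-matches whatever the first group consumed, character for character.
Matches: at [2:6] match 'acac', group 1 = 'ac'; at [6:10] match 'acac', group 1 = 'ac'.
One capturing group, so `findall` returns just the captured substring from each match — 2 in all.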